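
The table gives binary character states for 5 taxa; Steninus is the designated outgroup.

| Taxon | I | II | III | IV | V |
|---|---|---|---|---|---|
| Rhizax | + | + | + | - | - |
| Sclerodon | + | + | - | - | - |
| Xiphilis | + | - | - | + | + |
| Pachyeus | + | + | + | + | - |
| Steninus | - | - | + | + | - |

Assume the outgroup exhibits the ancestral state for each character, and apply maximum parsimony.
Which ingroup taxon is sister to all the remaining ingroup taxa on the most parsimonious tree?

Character polarity is set by the outgroup: the derived state is whichever differs from the outgroup's state, so for III, IV the derived state is '-', and for the remaining characters it is '+'.
I (derived state '+') is shared by all ingroup taxa — unites the whole ingroup.
II (derived state '+') is shared by Pachyeus, Rhizax, and Sclerodon — a synapomorphy uniting that clade.
III (state '-') occurs in Sclerodon and Xiphilis but conflicts with the nesting implied by the other characters — most parsimoniously interpreted as homoplasy.
IV: derived state '-' in Rhizax and Sclerodon only — synapomorphy for {Rhizax, Sclerodon}.
V: derived state '+' in Xiphilis only — an autapomorphy, so it tells us nothing about relationships among taxa.
Most parsimonious ingroup topology: (((Sclerodon,Rhizax),Pachyeus),Xiphilis).
Xiphilis is sister to the clade containing all other ingroup taxa, so it is the earliest-diverging (most basal) ingroup lineage.

Xiphilis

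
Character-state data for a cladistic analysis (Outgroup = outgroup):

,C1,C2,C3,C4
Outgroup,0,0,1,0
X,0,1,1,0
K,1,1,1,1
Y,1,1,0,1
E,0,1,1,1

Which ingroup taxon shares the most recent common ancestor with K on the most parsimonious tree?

Character polarity is set by the outgroup: the derived state is whichever differs from the outgroup's state, so for C3 the derived state is '0', and for the remaining characters it is '1'.
C1 (derived state '1') is shared by K and Y — a synapomorphy uniting that clade.
All ingroup taxa share the derived state '1' for C2; it defines the ingroup but does not resolve relationships within it.
C3: derived state '0' in Y only — an autapomorphy, so it tells us nothing about relationships among taxa.
C4 (derived state '1') is shared by E, K, and Y — a synapomorphy uniting that clade.
Most parsimonious ingroup topology: (X,((K,Y),E)).
K and Y form a cherry on this tree, so they are sister taxa.

Y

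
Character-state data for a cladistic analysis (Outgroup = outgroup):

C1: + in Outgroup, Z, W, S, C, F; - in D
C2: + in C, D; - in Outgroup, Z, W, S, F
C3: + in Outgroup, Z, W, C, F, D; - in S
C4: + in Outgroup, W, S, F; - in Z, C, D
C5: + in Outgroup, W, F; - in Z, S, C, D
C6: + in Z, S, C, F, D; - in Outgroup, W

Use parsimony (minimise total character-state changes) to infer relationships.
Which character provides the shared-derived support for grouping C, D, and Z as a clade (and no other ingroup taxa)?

Character polarity is set by the outgroup: the derived state is whichever differs from the outgroup's state, so for C1, C3, C4, C5 the derived state is '-', and for the remaining characters it is '+'.
C1: derived state '-' in D only — an autapomorphy, so it tells us nothing about relationships among taxa.
C2: derived state '+' in C and D only — synapomorphy for {C, D}.
C3 (derived state '-') is unique to S (autapomorphy; uninformative for grouping).
Only C, D, and Z show the derived state '-' for C4, supporting them as a clade.
Only C, D, S, and Z show the derived state '-' for C5, supporting them as a clade.
C6 (derived state '+') is shared by C, D, F, S, and Z — a synapomorphy uniting that clade.
Most parsimonious ingroup topology: ((((Z,(C,D)),S),F),W).
The clade {C, D, Z} is supported by C4: its derived state '-' occurs in exactly those taxa and in no other taxon (including the outgroup).

C4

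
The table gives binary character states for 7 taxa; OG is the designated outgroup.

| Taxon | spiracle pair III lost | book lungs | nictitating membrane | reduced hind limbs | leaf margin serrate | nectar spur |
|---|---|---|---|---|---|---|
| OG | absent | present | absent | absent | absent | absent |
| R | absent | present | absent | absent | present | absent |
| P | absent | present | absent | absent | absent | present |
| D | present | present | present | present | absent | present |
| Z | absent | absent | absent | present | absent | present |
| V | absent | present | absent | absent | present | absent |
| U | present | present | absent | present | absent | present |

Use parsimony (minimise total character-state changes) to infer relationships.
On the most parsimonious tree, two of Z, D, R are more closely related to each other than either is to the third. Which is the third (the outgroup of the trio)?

R

Character polarity is set by the outgroup: the derived state is whichever differs from the outgroup's state, so for book lungs the derived state is 'absent', and for the remaining characters it is 'present'.
spiracle pair III lost: derived state 'present' in D and U only — synapomorphy for {D, U}.
book lungs (derived state 'absent') is unique to Z (autapomorphy; uninformative for grouping).
nictitating membrane (derived state 'present') is unique to D (autapomorphy; uninformative for grouping).
Only D, U, and Z show the derived state 'present' for reduced hind limbs, supporting them as a clade.
leaf margin serrate (derived state 'present') is shared by R and V — a synapomorphy uniting that clade.
nectar spur: derived state 'present' in D, P, U, and Z only — synapomorphy for {D, P, U, Z}.
Most parsimonious ingroup topology: ((R,V),(P,((D,U),Z))).
Z and D share a more recent common ancestor with each other than either does with R, so R is the least closely related of the three.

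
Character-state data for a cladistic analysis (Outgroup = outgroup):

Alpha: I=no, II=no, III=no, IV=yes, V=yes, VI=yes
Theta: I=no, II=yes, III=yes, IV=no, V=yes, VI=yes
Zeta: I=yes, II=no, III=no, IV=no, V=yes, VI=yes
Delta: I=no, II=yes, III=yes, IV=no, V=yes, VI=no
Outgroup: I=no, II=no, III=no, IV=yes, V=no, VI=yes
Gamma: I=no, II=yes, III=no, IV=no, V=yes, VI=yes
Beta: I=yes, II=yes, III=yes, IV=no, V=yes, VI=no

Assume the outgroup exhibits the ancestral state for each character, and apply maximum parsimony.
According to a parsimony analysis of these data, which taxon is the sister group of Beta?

Delta

Character polarity is set by the outgroup: the derived state is whichever differs from the outgroup's state, so for IV, VI the derived state is 'no', and for the remaining characters it is 'yes'.
I groups Beta and Zeta, which is incompatible with the clades supported by the remaining characters; treating it as convergent (homoplasy) costs fewer steps than any alternative tree.
II (derived state 'yes') is shared by Beta, Delta, Gamma, and Theta — a synapomorphy uniting that clade.
III (derived state 'yes') is shared by Beta, Delta, and Theta — a synapomorphy uniting that clade.
Only Beta, Delta, Gamma, Theta, and Zeta show the derived state 'no' for IV, supporting them as a clade.
V (derived state 'yes') is shared by all ingroup taxa — unites the whole ingroup.
VI: derived state 'no' in Beta and Delta only — synapomorphy for {Beta, Delta}.
Most parsimonious ingroup topology: (((((Delta,Beta),Theta),Gamma),Zeta),Alpha).
Beta and Delta form a cherry on this tree, so they are sister taxa.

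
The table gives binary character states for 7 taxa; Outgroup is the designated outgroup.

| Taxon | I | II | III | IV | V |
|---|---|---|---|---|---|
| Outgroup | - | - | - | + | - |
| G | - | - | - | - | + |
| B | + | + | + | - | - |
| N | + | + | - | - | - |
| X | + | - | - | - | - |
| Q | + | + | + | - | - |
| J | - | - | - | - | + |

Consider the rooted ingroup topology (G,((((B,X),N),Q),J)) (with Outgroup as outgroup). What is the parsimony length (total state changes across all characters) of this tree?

8

Map each character onto (G,((((B,X),N),Q),J)) (rooted by Outgroup) and count the minimum state changes it requires (Fitch parsimony):
I: 1; II: 2; III: 2; IV: 1; V: 2.
Total tree length = 8.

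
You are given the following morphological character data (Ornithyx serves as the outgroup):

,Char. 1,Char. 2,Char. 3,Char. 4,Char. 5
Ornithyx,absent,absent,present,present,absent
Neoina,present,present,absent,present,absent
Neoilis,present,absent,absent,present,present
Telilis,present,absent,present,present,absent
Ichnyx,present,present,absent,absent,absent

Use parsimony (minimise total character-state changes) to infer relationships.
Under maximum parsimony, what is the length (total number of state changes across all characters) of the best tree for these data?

5

Character polarity is set by the outgroup: the derived state is whichever differs from the outgroup's state, so for Char. 3, Char. 4 the derived state is 'absent', and for the remaining characters it is 'present'.
All ingroup taxa share the derived state 'present' for Char. 1; it defines the ingroup but does not resolve relationships within it.
Only Ichnyx and Neoina show the derived state 'present' for Char. 2, supporting them as a clade.
Only Ichnyx, Neoilis, and Neoina show the derived state 'absent' for Char. 3, supporting them as a clade.
Char. 4 (derived state 'absent') is unique to Ichnyx (autapomorphy; uninformative for grouping).
Char. 5: derived state 'present' in Neoilis only — an autapomorphy, so it tells us nothing about relationships among taxa.
Most parsimonious ingroup topology: (((Neoina,Ichnyx),Neoilis),Telilis).
Changes per character on this tree: Char. 1: 1; Char. 2: 1; Char. 3: 1; Char. 4: 1; Char. 5: 1.
Total = 5.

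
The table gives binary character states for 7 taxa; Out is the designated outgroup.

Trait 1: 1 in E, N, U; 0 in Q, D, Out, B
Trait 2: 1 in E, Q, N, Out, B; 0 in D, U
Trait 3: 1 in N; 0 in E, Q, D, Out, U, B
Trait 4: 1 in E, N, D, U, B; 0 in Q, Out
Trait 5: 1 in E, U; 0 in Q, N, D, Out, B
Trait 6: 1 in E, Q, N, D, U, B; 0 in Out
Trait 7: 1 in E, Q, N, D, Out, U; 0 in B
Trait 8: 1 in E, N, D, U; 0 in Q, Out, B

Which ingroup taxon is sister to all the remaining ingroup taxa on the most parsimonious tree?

Character polarity is set by the outgroup: the derived state is whichever differs from the outgroup's state, so for Trait 2, Trait 7 the derived state is '0', and for the remaining characters it is '1'.
Only E, N, and U show the derived state '1' for Trait 1, supporting them as a clade.
Trait 2 (state '0') occurs in D and U but conflicts with the nesting implied by the other characters — most parsimoniously interpreted as homoplasy.
Trait 3 (derived state '1') is unique to N (autapomorphy; uninformative for grouping).
Trait 4: derived state '1' in B, D, E, N, and U only — synapomorphy for {B, D, E, N, U}.
Trait 5: derived state '1' in E and U only — synapomorphy for {E, U}.
All ingroup taxa share the derived state '1' for Trait 6; it defines the ingroup but does not resolve relationships within it.
Trait 7 (derived state '0') is unique to B (autapomorphy; uninformative for grouping).
Trait 8 (derived state '1') is shared by D, E, N, and U — a synapomorphy uniting that clade.
Most parsimonious ingroup topology: ((((N,(E,U)),D),B),Q).
Q is sister to the clade containing all other ingroup taxa, so it is the earliest-diverging (most basal) ingroup lineage.

Q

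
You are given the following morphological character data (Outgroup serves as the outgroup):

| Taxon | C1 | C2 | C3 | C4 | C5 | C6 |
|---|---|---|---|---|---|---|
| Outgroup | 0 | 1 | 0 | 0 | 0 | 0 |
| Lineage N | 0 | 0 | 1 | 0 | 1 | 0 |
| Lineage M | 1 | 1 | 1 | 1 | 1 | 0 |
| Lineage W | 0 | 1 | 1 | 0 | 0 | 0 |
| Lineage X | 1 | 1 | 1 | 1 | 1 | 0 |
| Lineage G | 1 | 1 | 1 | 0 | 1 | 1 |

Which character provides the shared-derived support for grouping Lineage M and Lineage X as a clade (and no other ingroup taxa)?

C4

Character polarity is set by the outgroup: the derived state is whichever differs from the outgroup's state, so for C2 the derived state is '0', and for the remaining characters it is '1'.
Only Lineage G, Lineage M, and Lineage X show the derived state '1' for C1, supporting them as a clade.
C2: derived state '0' in Lineage N only — an autapomorphy, so it tells us nothing about relationships among taxa.
C3 (derived state '1') is shared by all ingroup taxa — unites the whole ingroup.
Only Lineage M and Lineage X show the derived state '1' for C4, supporting them as a clade.
Only Lineage G, Lineage M, Lineage N, and Lineage X show the derived state '1' for C5, supporting them as a clade.
C6: derived state '1' in Lineage G only — an autapomorphy, so it tells us nothing about relationships among taxa.
Most parsimonious ingroup topology: ((Lineage N,((Lineage M,Lineage X),Lineage G)),Lineage W).
The clade {Lineage M, Lineage X} is supported by C4: its derived state '1' occurs in exactly those taxa and in no other taxon (including the outgroup).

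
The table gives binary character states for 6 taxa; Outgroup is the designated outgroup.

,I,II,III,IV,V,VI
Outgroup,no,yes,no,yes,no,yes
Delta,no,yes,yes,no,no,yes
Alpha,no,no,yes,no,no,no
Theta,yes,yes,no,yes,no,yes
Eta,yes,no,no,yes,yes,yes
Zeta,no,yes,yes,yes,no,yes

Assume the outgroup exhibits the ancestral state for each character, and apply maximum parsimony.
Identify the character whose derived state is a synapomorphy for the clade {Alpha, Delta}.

Character polarity is set by the outgroup: the derived state is whichever differs from the outgroup's state, so for II, IV, VI the derived state is 'no', and for the remaining characters it is 'yes'.
Only Eta and Theta show the derived state 'yes' for I, supporting them as a clade.
II groups Alpha and Eta, which is incompatible with the clades supported by the remaining characters; treating it as convergent (homoplasy) costs fewer steps than any alternative tree.
III: derived state 'yes' in Alpha, Delta, and Zeta only — synapomorphy for {Alpha, Delta, Zeta}.
Only Alpha and Delta show the derived state 'no' for IV, supporting them as a clade.
V: derived state 'yes' in Eta only — an autapomorphy, so it tells us nothing about relationships among taxa.
VI (derived state 'no') is unique to Alpha (autapomorphy; uninformative for grouping).
Most parsimonious ingroup topology: (((Delta,Alpha),Zeta),(Theta,Eta)).
The clade {Alpha, Delta} is supported by IV: its derived state 'no' occurs in exactly those taxa and in no other taxon (including the outgroup).

IV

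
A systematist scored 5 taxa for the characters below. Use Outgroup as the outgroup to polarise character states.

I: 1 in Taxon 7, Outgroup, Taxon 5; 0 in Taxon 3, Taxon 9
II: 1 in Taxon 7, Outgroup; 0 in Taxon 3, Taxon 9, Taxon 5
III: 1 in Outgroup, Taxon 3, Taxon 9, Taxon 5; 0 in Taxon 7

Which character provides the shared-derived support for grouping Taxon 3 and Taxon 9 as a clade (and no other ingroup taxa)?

The outgroup has state '1' for every character, so '0' is the derived state throughout.
I: derived state '0' in Taxon 3 and Taxon 9 only — synapomorphy for {Taxon 3, Taxon 9}.
II: derived state '0' in Taxon 3, Taxon 5, and Taxon 9 only — synapomorphy for {Taxon 3, Taxon 5, Taxon 9}.
III: derived state '0' in Taxon 7 only — an autapomorphy, so it tells us nothing about relationships among taxa.
Most parsimonious ingroup topology: (Taxon 7,(Taxon 5,(Taxon 9,Taxon 3))).
The clade {Taxon 3, Taxon 9} is supported by I: its derived state '0' occurs in exactly those taxa and in no other taxon (including the outgroup).

I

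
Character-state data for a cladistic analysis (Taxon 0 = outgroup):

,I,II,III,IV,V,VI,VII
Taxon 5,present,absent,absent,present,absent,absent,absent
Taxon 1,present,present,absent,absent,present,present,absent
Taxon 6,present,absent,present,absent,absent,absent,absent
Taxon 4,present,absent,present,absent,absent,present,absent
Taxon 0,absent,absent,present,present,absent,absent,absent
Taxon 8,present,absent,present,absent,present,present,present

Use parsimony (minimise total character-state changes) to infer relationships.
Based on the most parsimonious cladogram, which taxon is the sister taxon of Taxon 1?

Character polarity is set by the outgroup: the derived state is whichever differs from the outgroup's state, so for III, IV the derived state is 'absent', and for the remaining characters it is 'present'.
All ingroup taxa share the derived state 'present' for I; it defines the ingroup but does not resolve relationships within it.
II: derived state 'present' in Taxon 1 only — an autapomorphy, so it tells us nothing about relationships among taxa.
III (state 'absent') occurs in Taxon 1 and Taxon 5 but conflicts with the nesting implied by the other characters — most parsimoniously interpreted as homoplasy.
IV (derived state 'absent') is shared by Taxon 1, Taxon 4, Taxon 6, and Taxon 8 — a synapomorphy uniting that clade.
V (derived state 'present') is shared by Taxon 1 and Taxon 8 — a synapomorphy uniting that clade.
VI: derived state 'present' in Taxon 1, Taxon 4, and Taxon 8 only — synapomorphy for {Taxon 1, Taxon 4, Taxon 8}.
VII (derived state 'present') is unique to Taxon 8 (autapomorphy; uninformative for grouping).
Most parsimonious ingroup topology: (Taxon 5,(((Taxon 1,Taxon 8),Taxon 4),Taxon 6)).
Taxon 1 and Taxon 8 form a cherry on this tree, so they are sister taxa.

Taxon 8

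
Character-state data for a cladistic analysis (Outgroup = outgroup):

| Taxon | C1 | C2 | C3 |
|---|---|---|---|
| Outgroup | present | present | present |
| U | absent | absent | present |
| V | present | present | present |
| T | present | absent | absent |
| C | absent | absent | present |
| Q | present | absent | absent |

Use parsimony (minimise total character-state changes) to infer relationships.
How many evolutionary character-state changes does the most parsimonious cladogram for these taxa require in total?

The outgroup has state 'present' for every character, so 'absent' is the derived state throughout.
Only C and U show the derived state 'absent' for C1, supporting them as a clade.
C2: derived state 'absent' in C, Q, T, and U only — synapomorphy for {C, Q, T, U}.
C3: derived state 'absent' in Q and T only — synapomorphy for {Q, T}.
Most parsimonious ingroup topology: (V,((U,C),(Q,T))).
Changes per character on this tree: C1: 1; C2: 1; C3: 1.
Total = 3.

3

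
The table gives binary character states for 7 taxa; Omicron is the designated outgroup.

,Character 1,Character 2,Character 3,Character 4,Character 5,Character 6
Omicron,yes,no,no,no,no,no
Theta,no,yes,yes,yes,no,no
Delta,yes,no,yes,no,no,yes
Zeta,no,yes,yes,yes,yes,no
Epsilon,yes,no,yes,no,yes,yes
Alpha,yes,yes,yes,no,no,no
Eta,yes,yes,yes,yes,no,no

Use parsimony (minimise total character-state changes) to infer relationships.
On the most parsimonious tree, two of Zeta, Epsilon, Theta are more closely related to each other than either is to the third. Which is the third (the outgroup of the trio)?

Epsilon

Character polarity is set by the outgroup: the derived state is whichever differs from the outgroup's state, so for Character 1 the derived state is 'no', and for the remaining characters it is 'yes'.
Character 1: derived state 'no' in Theta and Zeta only — synapomorphy for {Theta, Zeta}.
Character 2: derived state 'yes' in Alpha, Eta, Theta, and Zeta only — synapomorphy for {Alpha, Eta, Theta, Zeta}.
All ingroup taxa share the derived state 'yes' for Character 3; it defines the ingroup but does not resolve relationships within it.
Character 4 (derived state 'yes') is shared by Eta, Theta, and Zeta — a synapomorphy uniting that clade.
Character 5 groups Epsilon and Zeta, which is incompatible with the clades supported by the remaining characters; treating it as convergent (homoplasy) costs fewer steps than any alternative tree.
Character 6 (derived state 'yes') is shared by Delta and Epsilon — a synapomorphy uniting that clade.
Most parsimonious ingroup topology: ((((Theta,Zeta),Eta),Alpha),(Delta,Epsilon)).
Theta and Zeta share a more recent common ancestor with each other than either does with Epsilon, so Epsilon is the least closely related of the three.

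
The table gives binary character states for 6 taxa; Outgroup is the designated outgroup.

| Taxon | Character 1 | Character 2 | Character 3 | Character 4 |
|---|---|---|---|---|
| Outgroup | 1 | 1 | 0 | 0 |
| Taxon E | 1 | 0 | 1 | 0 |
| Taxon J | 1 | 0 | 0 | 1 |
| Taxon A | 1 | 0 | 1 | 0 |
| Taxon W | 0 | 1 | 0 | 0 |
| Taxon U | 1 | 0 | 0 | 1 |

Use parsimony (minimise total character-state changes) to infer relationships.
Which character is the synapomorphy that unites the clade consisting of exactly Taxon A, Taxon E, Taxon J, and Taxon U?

Character 2

Character polarity is set by the outgroup: the derived state is whichever differs from the outgroup's state, so for Character 1, Character 2 the derived state is '0', and for the remaining characters it is '1'.
Character 1: derived state '0' in Taxon W only — an autapomorphy, so it tells us nothing about relationships among taxa.
Character 2: derived state '0' in Taxon A, Taxon E, Taxon J, and Taxon U only — synapomorphy for {Taxon A, Taxon E, Taxon J, Taxon U}.
Only Taxon A and Taxon E show the derived state '1' for Character 3, supporting them as a clade.
Only Taxon J and Taxon U show the derived state '1' for Character 4, supporting them as a clade.
Most parsimonious ingroup topology: (((Taxon E,Taxon A),(Taxon J,Taxon U)),Taxon W).
The clade {Taxon A, Taxon E, Taxon J, Taxon U} is supported by Character 2: its derived state '0' occurs in exactly those taxa and in no other taxon (including the outgroup).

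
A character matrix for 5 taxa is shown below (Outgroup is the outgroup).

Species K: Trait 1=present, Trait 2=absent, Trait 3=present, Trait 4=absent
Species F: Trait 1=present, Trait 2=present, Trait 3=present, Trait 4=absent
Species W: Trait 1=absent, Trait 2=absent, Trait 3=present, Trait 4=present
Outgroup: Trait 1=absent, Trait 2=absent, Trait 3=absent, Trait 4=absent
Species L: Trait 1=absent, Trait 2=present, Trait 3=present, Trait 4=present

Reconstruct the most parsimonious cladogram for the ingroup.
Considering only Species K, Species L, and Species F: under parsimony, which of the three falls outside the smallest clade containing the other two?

The outgroup has state 'absent' for every character, so 'present' is the derived state throughout.
Trait 1: derived state 'present' in Species F and Species K only — synapomorphy for {Species F, Species K}.
Trait 2 groups Species F and Species L, which is incompatible with the clades supported by the remaining characters; treating it as convergent (homoplasy) costs fewer steps than any alternative tree.
Trait 3 (derived state 'present') is shared by all ingroup taxa — unites the whole ingroup.
Trait 4: derived state 'present' in Species L and Species W only — synapomorphy for {Species L, Species W}.
Most parsimonious ingroup topology: ((Species L,Species W),(Species F,Species K)).
Species F and Species K share a more recent common ancestor with each other than either does with Species L, so Species L is the least closely related of the three.

Species L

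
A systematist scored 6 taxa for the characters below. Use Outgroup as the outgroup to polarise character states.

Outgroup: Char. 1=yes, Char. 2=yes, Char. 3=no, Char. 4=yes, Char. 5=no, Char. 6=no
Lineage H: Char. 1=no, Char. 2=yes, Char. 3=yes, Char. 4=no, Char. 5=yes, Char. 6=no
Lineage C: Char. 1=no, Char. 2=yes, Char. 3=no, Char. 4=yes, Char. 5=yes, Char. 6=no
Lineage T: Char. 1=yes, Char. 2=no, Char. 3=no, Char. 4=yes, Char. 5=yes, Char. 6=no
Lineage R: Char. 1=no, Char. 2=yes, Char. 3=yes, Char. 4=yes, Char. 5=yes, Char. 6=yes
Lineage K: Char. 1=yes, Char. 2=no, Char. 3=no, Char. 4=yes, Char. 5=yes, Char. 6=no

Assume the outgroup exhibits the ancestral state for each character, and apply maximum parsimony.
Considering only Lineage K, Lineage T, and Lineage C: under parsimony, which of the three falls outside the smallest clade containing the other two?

Character polarity is set by the outgroup: the derived state is whichever differs from the outgroup's state, so for Char. 1, Char. 2, Char. 4 the derived state is 'no', and for the remaining characters it is 'yes'.
Char. 1 (derived state 'no') is shared by Lineage C, Lineage H, and Lineage R — a synapomorphy uniting that clade.
Char. 2 (derived state 'no') is shared by Lineage K and Lineage T — a synapomorphy uniting that clade.
Only Lineage H and Lineage R show the derived state 'yes' for Char. 3, supporting them as a clade.
Char. 4: derived state 'no' in Lineage H only — an autapomorphy, so it tells us nothing about relationships among taxa.
All ingroup taxa share the derived state 'yes' for Char. 5; it defines the ingroup but does not resolve relationships within it.
Char. 6: derived state 'yes' in Lineage R only — an autapomorphy, so it tells us nothing about relationships among taxa.
Most parsimonious ingroup topology: (((Lineage H,Lineage R),Lineage C),(Lineage T,Lineage K)).
Lineage T and Lineage K share a more recent common ancestor with each other than either does with Lineage C, so Lineage C is the least closely related of the three.

Lineage C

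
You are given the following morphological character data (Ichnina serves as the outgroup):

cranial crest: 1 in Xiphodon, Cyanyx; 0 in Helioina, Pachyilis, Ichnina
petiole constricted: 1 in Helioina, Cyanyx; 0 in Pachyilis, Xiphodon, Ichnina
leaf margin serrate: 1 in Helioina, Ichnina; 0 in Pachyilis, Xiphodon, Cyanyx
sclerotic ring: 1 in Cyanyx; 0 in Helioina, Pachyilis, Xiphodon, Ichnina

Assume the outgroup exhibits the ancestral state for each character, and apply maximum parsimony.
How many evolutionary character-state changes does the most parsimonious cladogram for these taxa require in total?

Character polarity is set by the outgroup: the derived state is whichever differs from the outgroup's state, so for leaf margin serrate the derived state is '0', and for the remaining characters it is '1'.
cranial crest (derived state '1') is shared by Cyanyx and Xiphodon — a synapomorphy uniting that clade.
petiole constricted (state '1') occurs in Cyanyx and Helioina but conflicts with the nesting implied by the other characters — most parsimoniously interpreted as homoplasy.
Only Cyanyx, Pachyilis, and Xiphodon show the derived state '0' for leaf margin serrate, supporting them as a clade.
sclerotic ring (derived state '1') is unique to Cyanyx (autapomorphy; uninformative for grouping).
Most parsimonious ingroup topology: ((Pachyilis,(Xiphodon,Cyanyx)),Helioina).
Changes per character on this tree: cranial crest: 1; petiole constricted: 2; leaf margin serrate: 1; sclerotic ring: 1.
Total = 5.

5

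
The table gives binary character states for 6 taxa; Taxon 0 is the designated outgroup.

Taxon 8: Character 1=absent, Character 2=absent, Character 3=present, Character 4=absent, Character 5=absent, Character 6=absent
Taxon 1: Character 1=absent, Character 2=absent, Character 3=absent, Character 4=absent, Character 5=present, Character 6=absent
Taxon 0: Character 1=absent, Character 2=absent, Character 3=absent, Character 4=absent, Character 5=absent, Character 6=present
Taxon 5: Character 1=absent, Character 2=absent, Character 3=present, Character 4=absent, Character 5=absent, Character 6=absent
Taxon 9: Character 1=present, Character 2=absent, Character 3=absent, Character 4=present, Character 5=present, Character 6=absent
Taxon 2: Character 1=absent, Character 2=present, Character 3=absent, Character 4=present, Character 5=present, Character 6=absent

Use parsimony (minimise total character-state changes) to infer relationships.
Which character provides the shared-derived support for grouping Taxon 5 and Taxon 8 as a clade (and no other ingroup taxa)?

Character polarity is set by the outgroup: the derived state is whichever differs from the outgroup's state, so for Character 6 the derived state is 'absent', and for the remaining characters it is 'present'.
Character 1: derived state 'present' in Taxon 9 only — an autapomorphy, so it tells us nothing about relationships among taxa.
Character 2: derived state 'present' in Taxon 2 only — an autapomorphy, so it tells us nothing about relationships among taxa.
Character 3 (derived state 'present') is shared by Taxon 5 and Taxon 8 — a synapomorphy uniting that clade.
Only Taxon 2 and Taxon 9 show the derived state 'present' for Character 4, supporting them as a clade.
Character 5 (derived state 'present') is shared by Taxon 1, Taxon 2, and Taxon 9 — a synapomorphy uniting that clade.
Character 6 (derived state 'absent') is shared by all ingroup taxa — unites the whole ingroup.
Most parsimonious ingroup topology: (((Taxon 9,Taxon 2),Taxon 1),(Taxon 5,Taxon 8)).
The clade {Taxon 5, Taxon 8} is supported by Character 3: its derived state 'present' occurs in exactly those taxa and in no other taxon (including the outgroup).

Character 3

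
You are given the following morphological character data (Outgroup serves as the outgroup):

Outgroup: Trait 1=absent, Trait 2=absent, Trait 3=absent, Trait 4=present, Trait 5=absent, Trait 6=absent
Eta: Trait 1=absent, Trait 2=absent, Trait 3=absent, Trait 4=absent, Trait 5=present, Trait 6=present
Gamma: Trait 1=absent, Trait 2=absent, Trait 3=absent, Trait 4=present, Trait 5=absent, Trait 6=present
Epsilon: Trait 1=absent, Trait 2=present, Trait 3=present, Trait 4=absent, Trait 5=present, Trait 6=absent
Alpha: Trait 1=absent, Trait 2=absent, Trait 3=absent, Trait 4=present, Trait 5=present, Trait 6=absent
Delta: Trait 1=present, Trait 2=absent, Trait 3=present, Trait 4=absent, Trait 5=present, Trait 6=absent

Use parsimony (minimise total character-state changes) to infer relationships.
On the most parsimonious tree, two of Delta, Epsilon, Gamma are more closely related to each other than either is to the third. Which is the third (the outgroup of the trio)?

Character polarity is set by the outgroup: the derived state is whichever differs from the outgroup's state, so for Trait 4 the derived state is 'absent', and for the remaining characters it is 'present'.
Trait 1: derived state 'present' in Delta only — an autapomorphy, so it tells us nothing about relationships among taxa.
Trait 2 (derived state 'present') is unique to Epsilon (autapomorphy; uninformative for grouping).
Trait 3 (derived state 'present') is shared by Delta and Epsilon — a synapomorphy uniting that clade.
Trait 4 (derived state 'absent') is shared by Delta, Epsilon, and Eta — a synapomorphy uniting that clade.
Trait 5 (derived state 'present') is shared by Alpha, Delta, Epsilon, and Eta — a synapomorphy uniting that clade.
Trait 6 groups Eta and Gamma, which is incompatible with the clades supported by the remaining characters; treating it as convergent (homoplasy) costs fewer steps than any alternative tree.
Most parsimonious ingroup topology: (((Eta,(Epsilon,Delta)),Alpha),Gamma).
Delta and Epsilon share a more recent common ancestor with each other than either does with Gamma, so Gamma is the least closely related of the three.

Gamma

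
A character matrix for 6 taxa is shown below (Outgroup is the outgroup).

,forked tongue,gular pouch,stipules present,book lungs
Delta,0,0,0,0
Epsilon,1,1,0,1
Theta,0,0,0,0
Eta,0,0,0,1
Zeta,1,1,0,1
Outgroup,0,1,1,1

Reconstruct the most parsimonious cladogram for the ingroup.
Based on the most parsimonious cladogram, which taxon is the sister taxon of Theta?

Character polarity is set by the outgroup: the derived state is whichever differs from the outgroup's state, so for gular pouch, stipules present, book lungs the derived state is '0', and for the remaining characters it is '1'.
forked tongue: derived state '1' in Epsilon and Zeta only — synapomorphy for {Epsilon, Zeta}.
gular pouch: derived state '0' in Delta, Eta, and Theta only — synapomorphy for {Delta, Eta, Theta}.
All ingroup taxa share the derived state '0' for stipules present; it defines the ingroup but does not resolve relationships within it.
Only Delta and Theta show the derived state '0' for book lungs, supporting them as a clade.
Most parsimonious ingroup topology: ((Eta,(Delta,Theta)),(Epsilon,Zeta)).
Theta and Delta form a cherry on this tree, so they are sister taxa.

Delta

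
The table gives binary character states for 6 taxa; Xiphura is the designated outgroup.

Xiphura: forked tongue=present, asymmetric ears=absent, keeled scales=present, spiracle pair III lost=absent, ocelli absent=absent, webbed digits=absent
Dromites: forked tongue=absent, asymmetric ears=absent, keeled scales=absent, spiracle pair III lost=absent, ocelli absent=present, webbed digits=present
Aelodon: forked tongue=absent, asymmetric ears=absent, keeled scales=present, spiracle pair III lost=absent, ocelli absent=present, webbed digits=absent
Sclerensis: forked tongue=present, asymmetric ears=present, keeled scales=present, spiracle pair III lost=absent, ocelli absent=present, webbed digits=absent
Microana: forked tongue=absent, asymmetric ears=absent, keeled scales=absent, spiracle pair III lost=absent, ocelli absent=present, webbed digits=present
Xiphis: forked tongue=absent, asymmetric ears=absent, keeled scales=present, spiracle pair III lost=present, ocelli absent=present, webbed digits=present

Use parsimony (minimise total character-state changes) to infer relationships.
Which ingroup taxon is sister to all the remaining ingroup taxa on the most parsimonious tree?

Sclerensis

Character polarity is set by the outgroup: the derived state is whichever differs from the outgroup's state, so for forked tongue, keeled scales the derived state is 'absent', and for the remaining characters it is 'present'.
forked tongue: derived state 'absent' in Aelodon, Dromites, Microana, and Xiphis only — synapomorphy for {Aelodon, Dromites, Microana, Xiphis}.
asymmetric ears: derived state 'present' in Sclerensis only — an autapomorphy, so it tells us nothing about relationships among taxa.
keeled scales: derived state 'absent' in Dromites and Microana only — synapomorphy for {Dromites, Microana}.
spiracle pair III lost: derived state 'present' in Xiphis only — an autapomorphy, so it tells us nothing about relationships among taxa.
ocelli absent (derived state 'present') is shared by all ingroup taxa — unites the whole ingroup.
Only Dromites, Microana, and Xiphis show the derived state 'present' for webbed digits, supporting them as a clade.
Most parsimonious ingroup topology: ((((Dromites,Microana),Xiphis),Aelodon),Sclerensis).
Sclerensis is sister to the clade containing all other ingroup taxa, so it is the earliest-diverging (most basal) ingroup lineage.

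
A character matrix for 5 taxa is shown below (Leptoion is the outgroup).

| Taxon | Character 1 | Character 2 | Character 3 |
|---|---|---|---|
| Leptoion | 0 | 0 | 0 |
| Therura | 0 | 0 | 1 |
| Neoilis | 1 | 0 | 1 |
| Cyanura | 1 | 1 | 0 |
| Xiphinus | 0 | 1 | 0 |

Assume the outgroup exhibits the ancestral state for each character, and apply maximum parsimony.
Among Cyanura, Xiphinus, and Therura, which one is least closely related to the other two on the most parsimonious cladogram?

The outgroup has state '0' for every character, so '1' is the derived state throughout.
Character 1 (state '1') occurs in Cyanura and Neoilis but conflicts with the nesting implied by the other characters — most parsimoniously interpreted as homoplasy.
Only Cyanura and Xiphinus show the derived state '1' for Character 2, supporting them as a clade.
Character 3 (derived state '1') is shared by Neoilis and Therura — a synapomorphy uniting that clade.
Most parsimonious ingroup topology: ((Therura,Neoilis),(Cyanura,Xiphinus)).
Xiphinus and Cyanura share a more recent common ancestor with each other than either does with Therura, so Therura is the least closely related of the three.

Therura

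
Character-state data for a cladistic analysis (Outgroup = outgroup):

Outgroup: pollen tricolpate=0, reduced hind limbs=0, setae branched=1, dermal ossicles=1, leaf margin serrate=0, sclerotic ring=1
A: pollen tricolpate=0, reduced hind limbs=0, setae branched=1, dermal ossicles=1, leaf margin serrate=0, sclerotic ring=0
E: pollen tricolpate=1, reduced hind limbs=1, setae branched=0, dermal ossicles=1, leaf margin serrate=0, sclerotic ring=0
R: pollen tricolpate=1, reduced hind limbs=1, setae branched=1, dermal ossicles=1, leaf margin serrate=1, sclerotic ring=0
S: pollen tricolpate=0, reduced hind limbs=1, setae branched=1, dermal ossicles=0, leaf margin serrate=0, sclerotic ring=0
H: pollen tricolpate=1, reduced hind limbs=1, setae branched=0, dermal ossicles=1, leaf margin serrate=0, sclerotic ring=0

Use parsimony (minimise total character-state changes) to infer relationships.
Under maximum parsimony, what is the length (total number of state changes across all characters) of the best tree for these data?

6

Character polarity is set by the outgroup: the derived state is whichever differs from the outgroup's state, so for setae branched, dermal ossicles, sclerotic ring the derived state is '0', and for the remaining characters it is '1'.
pollen tricolpate (derived state '1') is shared by E, H, and R — a synapomorphy uniting that clade.
reduced hind limbs (derived state '1') is shared by E, H, R, and S — a synapomorphy uniting that clade.
setae branched: derived state '0' in E and H only — synapomorphy for {E, H}.
dermal ossicles: derived state '0' in S only — an autapomorphy, so it tells us nothing about relationships among taxa.
leaf margin serrate (derived state '1') is unique to R (autapomorphy; uninformative for grouping).
All ingroup taxa share the derived state '0' for sclerotic ring; it defines the ingroup but does not resolve relationships within it.
Most parsimonious ingroup topology: (A,(((E,H),R),S)).
Changes per character on this tree: pollen tricolpate: 1; reduced hind limbs: 1; setae branched: 1; dermal ossicles: 1; leaf margin serrate: 1; sclerotic ring: 1.
Total = 6.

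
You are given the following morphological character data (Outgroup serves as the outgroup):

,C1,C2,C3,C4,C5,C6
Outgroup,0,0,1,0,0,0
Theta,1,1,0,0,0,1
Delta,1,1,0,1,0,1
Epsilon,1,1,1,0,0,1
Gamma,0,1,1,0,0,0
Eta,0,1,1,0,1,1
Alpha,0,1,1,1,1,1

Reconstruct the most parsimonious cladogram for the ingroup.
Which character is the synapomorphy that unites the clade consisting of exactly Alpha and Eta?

Character polarity is set by the outgroup: the derived state is whichever differs from the outgroup's state, so for C3 the derived state is '0', and for the remaining characters it is '1'.
Only Delta, Epsilon, and Theta show the derived state '1' for C1, supporting them as a clade.
All ingroup taxa share the derived state '1' for C2; it defines the ingroup but does not resolve relationships within it.
Only Delta and Theta show the derived state '0' for C3, supporting them as a clade.
C4 groups Alpha and Delta, which is incompatible with the clades supported by the remaining characters; treating it as convergent (homoplasy) costs fewer steps than any alternative tree.
C5: derived state '1' in Alpha and Eta only — synapomorphy for {Alpha, Eta}.
C6: derived state '1' in Alpha, Delta, Epsilon, Eta, and Theta only — synapomorphy for {Alpha, Delta, Epsilon, Eta, Theta}.
Most parsimonious ingroup topology: ((((Theta,Delta),Epsilon),(Eta,Alpha)),Gamma).
The clade {Alpha, Eta} is supported by C5: its derived state '1' occurs in exactly those taxa and in no other taxon (including the outgroup).

C5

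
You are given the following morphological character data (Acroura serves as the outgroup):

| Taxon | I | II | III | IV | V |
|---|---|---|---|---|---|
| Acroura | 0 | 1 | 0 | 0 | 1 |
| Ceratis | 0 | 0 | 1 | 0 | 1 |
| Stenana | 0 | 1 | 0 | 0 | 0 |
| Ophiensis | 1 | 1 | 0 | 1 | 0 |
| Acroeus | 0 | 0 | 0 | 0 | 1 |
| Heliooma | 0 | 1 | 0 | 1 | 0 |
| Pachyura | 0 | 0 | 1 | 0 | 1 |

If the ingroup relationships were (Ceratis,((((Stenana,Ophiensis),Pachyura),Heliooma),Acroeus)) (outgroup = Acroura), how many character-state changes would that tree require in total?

10

Map each character onto (Ceratis,((((Stenana,Ophiensis),Pachyura),Heliooma),Acroeus)) (rooted by Acroura) and count the minimum state changes it requires (Fitch parsimony):
I: 1; II: 3; III: 2; IV: 2; V: 2.
Total tree length = 10.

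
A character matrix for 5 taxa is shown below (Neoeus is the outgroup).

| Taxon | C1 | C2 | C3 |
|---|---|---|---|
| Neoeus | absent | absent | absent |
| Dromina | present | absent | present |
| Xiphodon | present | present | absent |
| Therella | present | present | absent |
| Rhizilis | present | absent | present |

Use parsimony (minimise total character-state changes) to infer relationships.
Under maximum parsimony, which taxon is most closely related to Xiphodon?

The outgroup has state 'absent' for every character, so 'present' is the derived state throughout.
C1 (derived state 'present') is shared by all ingroup taxa — unites the whole ingroup.
Only Therella and Xiphodon show the derived state 'present' for C2, supporting them as a clade.
C3 (derived state 'present') is shared by Dromina and Rhizilis — a synapomorphy uniting that clade.
Most parsimonious ingroup topology: ((Dromina,Rhizilis),(Xiphodon,Therella)).
Xiphodon and Therella form a cherry on this tree, so they are sister taxa.

Therella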